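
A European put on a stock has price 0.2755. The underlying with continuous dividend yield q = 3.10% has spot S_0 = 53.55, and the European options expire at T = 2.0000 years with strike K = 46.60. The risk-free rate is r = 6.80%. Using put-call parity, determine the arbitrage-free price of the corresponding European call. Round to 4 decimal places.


Put-call parity: C - P = S_0 * exp(-qT) - K * exp(-rT).
S_0 * exp(-qT) = 53.5500 * 0.93988289 = 50.33072859
K * exp(-rT) = 46.6000 * 0.87284263 = 40.67446667
C = P + S*exp(-qT) - K*exp(-rT)
C = 0.2755 + 50.33072859 - 40.67446667 = 9.9318

Answer: Call price = 9.9318


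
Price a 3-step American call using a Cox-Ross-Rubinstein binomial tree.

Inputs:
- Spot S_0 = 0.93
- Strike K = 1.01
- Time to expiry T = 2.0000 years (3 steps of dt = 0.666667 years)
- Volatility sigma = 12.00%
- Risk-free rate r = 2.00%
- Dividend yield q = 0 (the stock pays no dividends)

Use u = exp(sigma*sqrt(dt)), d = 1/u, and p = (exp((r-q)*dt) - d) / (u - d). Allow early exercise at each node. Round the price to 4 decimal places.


Answer: Price = V(0,0) = 0.0429

Derivation:
dt = T/N = 0.666667
u = exp(sigma*sqrt(dt)) = 1.102940; d = 1/u = 0.906667
p = (exp((r-q)*dt) - d) / (u - d) = 0.543912
Discount per step: exp(-r*dt) = 0.986755
Stock lattice S(k, i) with i counting down-moves:
  k=0: S(0,0) = 0.9300
  k=1: S(1,0) = 1.0257; S(1,1) = 0.8432
  k=2: S(2,0) = 1.1313; S(2,1) = 0.9300; S(2,2) = 0.7645
  k=3: S(3,0) = 1.2478; S(3,1) = 1.0257; S(3,2) = 0.8432; S(3,3) = 0.6931
Terminal payoffs V(N, i) = max(S_T - K, 0):
  V(3,0) = 0.237783; V(3,1) = 0.015734; V(3,2) = 0.000000; V(3,3) = 0.000000
Backward induction: V(k, i) = exp(-r*dt) * [p * V(k+1, i) + (1-p) * V(k+1, i+1)]; then take max(V_cont, immediate exercise) for American.
  V(2,0) = exp(-r*dt) * [p*0.237783 + (1-p)*0.015734] = 0.134701; exercise = 0.121324; V(2,0) = max -> 0.134701
  V(2,1) = exp(-r*dt) * [p*0.015734 + (1-p)*0.000000] = 0.008445; exercise = 0.000000; V(2,1) = max -> 0.008445
  V(2,2) = exp(-r*dt) * [p*0.000000 + (1-p)*0.000000] = 0.000000; exercise = 0.000000; V(2,2) = max -> 0.000000
  V(1,0) = exp(-r*dt) * [p*0.134701 + (1-p)*0.008445] = 0.076096; exercise = 0.015734; V(1,0) = max -> 0.076096
  V(1,1) = exp(-r*dt) * [p*0.008445 + (1-p)*0.000000] = 0.004532; exercise = 0.000000; V(1,1) = max -> 0.004532
  V(0,0) = exp(-r*dt) * [p*0.076096 + (1-p)*0.004532] = 0.042881; exercise = 0.000000; V(0,0) = max -> 0.042881


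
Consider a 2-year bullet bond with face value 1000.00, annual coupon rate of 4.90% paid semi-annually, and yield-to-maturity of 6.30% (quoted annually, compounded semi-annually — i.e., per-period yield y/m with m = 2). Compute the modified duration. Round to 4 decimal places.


Coupon per period c = face * coupon_rate / m = 24.500000
Periods per year m = 2; per-period yield y/m = 0.031500
Number of cashflows N = 4
Cashflows (t years, CF_t, discount factor 1/(1+y/m)^(m*t), PV):
  t = 0.5000: CF_t = 24.500000, DF = 0.969462, PV = 23.751818
  t = 1.0000: CF_t = 24.500000, DF = 0.939856, PV = 23.026484
  t = 1.5000: CF_t = 24.500000, DF = 0.911155, PV = 22.323300
  t = 2.0000: CF_t = 1024.500000, DF = 0.883330, PV = 904.971773
Price P = sum_t PV_t = 974.073374
First compute Macaulay numerator sum_t t * PV_t:
  t * PV_t at t = 0.5000: 11.875909
  t * PV_t at t = 1.0000: 23.026484
  t * PV_t at t = 1.5000: 33.484949
  t * PV_t at t = 2.0000: 1809.943547
Macaulay duration D = 1878.330888 / 974.073374 = 1.928326
Modified duration = D / (1 + y/m) = 1.928326 / (1 + 0.031500) = 1.869439

Answer: Modified duration = 1.8694


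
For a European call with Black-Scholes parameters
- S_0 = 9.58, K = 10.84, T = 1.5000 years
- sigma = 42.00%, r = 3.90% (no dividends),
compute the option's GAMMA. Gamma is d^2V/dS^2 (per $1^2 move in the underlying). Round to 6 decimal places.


d1 = 0.1307067089; d2 = -0.3836861371
phi(d1) = 0.3955489804; exp(-qT) = 1.0000000000; exp(-rT) = 0.9431782404
Gamma = exp(-qT) * phi(d1) / (S * sigma * sqrt(T)) = 1.0000000000 * 0.3955489804 / (9.5800 * 0.4200 * 1.2247448714) = 0.080268

Answer: Gamma = 0.080268


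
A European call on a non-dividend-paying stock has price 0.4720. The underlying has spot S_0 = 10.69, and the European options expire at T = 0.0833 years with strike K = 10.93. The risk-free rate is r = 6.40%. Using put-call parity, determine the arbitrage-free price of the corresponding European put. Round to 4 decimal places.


Answer: Put price = 0.6539

Derivation:
Put-call parity: C - P = S_0 * exp(-qT) - K * exp(-rT).
S_0 * exp(-qT) = 10.6900 * 1.00000000 = 10.69000000
K * exp(-rT) = 10.9300 * 0.99468299 = 10.87188503
P = C - S*exp(-qT) + K*exp(-rT)
P = 0.4720 - 10.69000000 + 10.87188503 = 0.6539


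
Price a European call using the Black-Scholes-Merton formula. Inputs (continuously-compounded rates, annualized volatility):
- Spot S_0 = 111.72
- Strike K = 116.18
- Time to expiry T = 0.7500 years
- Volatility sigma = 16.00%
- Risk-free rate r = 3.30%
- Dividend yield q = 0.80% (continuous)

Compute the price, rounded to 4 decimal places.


d1 = (ln(S/K) + (r - q + 0.5*sigma^2) * T) / (sigma * sqrt(T)) = -0.07790600
d2 = d1 - sigma * sqrt(T) = -0.21647006
exp(-rT) = 0.97555377; exp(-qT) = 0.99401796
C = S_0 * exp(-qT) * N(d1) - K * exp(-rT) * N(d2)
N(d1) = 0.46895141; N(d2) = 0.41431068
C = 111.7200 * 0.99401796 * 0.46895141 - 116.1800 * 0.97555377 * 0.41431068 = 5.1199

Answer: Price = 5.1199


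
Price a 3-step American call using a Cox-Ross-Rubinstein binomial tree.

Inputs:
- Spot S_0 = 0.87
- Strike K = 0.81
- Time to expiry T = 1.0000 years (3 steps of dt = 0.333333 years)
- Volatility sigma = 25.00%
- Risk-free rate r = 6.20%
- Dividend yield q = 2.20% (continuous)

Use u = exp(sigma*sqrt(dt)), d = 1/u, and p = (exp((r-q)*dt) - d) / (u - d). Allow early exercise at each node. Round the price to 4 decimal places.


dt = T/N = 0.333333
u = exp(sigma*sqrt(dt)) = 1.155274; d = 1/u = 0.865596
p = (exp((r-q)*dt) - d) / (u - d) = 0.510314
Discount per step: exp(-r*dt) = 0.979545
Stock lattice S(k, i) with i counting down-moves:
  k=0: S(0,0) = 0.8700
  k=1: S(1,0) = 1.0051; S(1,1) = 0.7531
  k=2: S(2,0) = 1.1612; S(2,1) = 0.8700; S(2,2) = 0.6519
  k=3: S(3,0) = 1.3414; S(3,1) = 1.0051; S(3,2) = 0.7531; S(3,3) = 0.5642
Terminal payoffs V(N, i) = max(S_T - K, 0):
  V(3,0) = 0.531449; V(3,1) = 0.195088; V(3,2) = 0.000000; V(3,3) = 0.000000
Backward induction: V(k, i) = exp(-r*dt) * [p * V(k+1, i) + (1-p) * V(k+1, i+1)]; then take max(V_cont, immediate exercise) for American.
  V(2,0) = exp(-r*dt) * [p*0.531449 + (1-p)*0.195088] = 0.359237; exercise = 0.351153; V(2,0) = max -> 0.359237
  V(2,1) = exp(-r*dt) * [p*0.195088 + (1-p)*0.000000] = 0.097520; exercise = 0.060000; V(2,1) = max -> 0.097520
  V(2,2) = exp(-r*dt) * [p*0.000000 + (1-p)*0.000000] = 0.000000; exercise = 0.000000; V(2,2) = max -> 0.000000
  V(1,0) = exp(-r*dt) * [p*0.359237 + (1-p)*0.097520] = 0.226351; exercise = 0.195088; V(1,0) = max -> 0.226351
  V(1,1) = exp(-r*dt) * [p*0.097520 + (1-p)*0.000000] = 0.048748; exercise = 0.000000; V(1,1) = max -> 0.048748
  V(0,0) = exp(-r*dt) * [p*0.226351 + (1-p)*0.048748] = 0.136530; exercise = 0.060000; V(0,0) = max -> 0.136530

Answer: Price = V(0,0) = 0.1365


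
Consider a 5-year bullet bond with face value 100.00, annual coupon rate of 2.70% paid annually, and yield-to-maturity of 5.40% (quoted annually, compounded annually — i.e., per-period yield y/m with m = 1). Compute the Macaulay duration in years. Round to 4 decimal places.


Answer: Macaulay duration = 4.7248 years

Derivation:
Coupon per period c = face * coupon_rate / m = 2.700000
Periods per year m = 1; per-period yield y/m = 0.054000
Number of cashflows N = 5
Cashflows (t years, CF_t, discount factor 1/(1+y/m)^(m*t), PV):
  t = 1.0000: CF_t = 2.700000, DF = 0.948767, PV = 2.561670
  t = 2.0000: CF_t = 2.700000, DF = 0.900158, PV = 2.430427
  t = 3.0000: CF_t = 2.700000, DF = 0.854040, PV = 2.305908
  t = 4.0000: CF_t = 2.700000, DF = 0.810285, PV = 2.187768
  t = 5.0000: CF_t = 102.700000, DF = 0.768771, PV = 78.952773
Price P = sum_t PV_t = 88.438546
Macaulay numerator sum_t t * PV_t:
  t * PV_t at t = 1.0000: 2.561670
  t * PV_t at t = 2.0000: 4.860854
  t * PV_t at t = 3.0000: 6.917723
  t * PV_t at t = 4.0000: 8.751073
  t * PV_t at t = 5.0000: 394.763866
Macaulay duration D = (sum_t t * PV_t) / P = 417.855186 / 88.438546 = 4.724808


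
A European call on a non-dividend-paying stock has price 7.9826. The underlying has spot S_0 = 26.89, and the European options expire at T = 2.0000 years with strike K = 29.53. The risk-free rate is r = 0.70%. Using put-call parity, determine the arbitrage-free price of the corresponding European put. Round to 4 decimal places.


Answer: Put price = 10.2121

Derivation:
Put-call parity: C - P = S_0 * exp(-qT) - K * exp(-rT).
S_0 * exp(-qT) = 26.8900 * 1.00000000 = 26.89000000
K * exp(-rT) = 29.5300 * 0.98609754 = 29.11946048
P = C - S*exp(-qT) + K*exp(-rT)
P = 7.9826 - 26.89000000 + 29.11946048 = 10.2121


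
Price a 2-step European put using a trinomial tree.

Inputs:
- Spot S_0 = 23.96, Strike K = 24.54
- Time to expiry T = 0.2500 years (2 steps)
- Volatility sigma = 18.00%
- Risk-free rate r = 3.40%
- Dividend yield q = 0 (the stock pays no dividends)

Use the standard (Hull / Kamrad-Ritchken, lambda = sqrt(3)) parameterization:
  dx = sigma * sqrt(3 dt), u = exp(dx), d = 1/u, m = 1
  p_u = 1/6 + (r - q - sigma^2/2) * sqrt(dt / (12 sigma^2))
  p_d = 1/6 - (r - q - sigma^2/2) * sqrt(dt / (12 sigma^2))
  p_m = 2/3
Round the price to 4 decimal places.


Answer: Price = V(0,0) = 1.0545

Derivation:
dt = T/N = 0.125000; dx = sigma*sqrt(3*dt) = 0.110227
u = exp(dx) = 1.116532; d = 1/u = 0.895631
p_u = 0.176759, p_m = 0.666667, p_d = 0.156574
Discount per step: exp(-r*dt) = 0.995759
Stock lattice S(k, j) with j the centered position index:
  k=0: S(0,+0) = 23.9600
  k=1: S(1,-1) = 21.4593; S(1,+0) = 23.9600; S(1,+1) = 26.7521
  k=2: S(2,-2) = 19.2196; S(2,-1) = 21.4593; S(2,+0) = 23.9600; S(2,+1) = 26.7521; S(2,+2) = 29.8696
Terminal payoffs V(N, j) = max(K - S_T, 0):
  V(2,-2) = 5.320379; V(2,-1) = 3.080687; V(2,+0) = 0.580000; V(2,+1) = 0.000000; V(2,+2) = 0.000000
Backward induction: V(k, j) = exp(-r*dt) * [p_u * V(k+1, j+1) + p_m * V(k+1, j) + p_d * V(k+1, j-1)]
  V(1,-1) = exp(-r*dt) * [p_u*0.580000 + p_m*3.080687 + p_d*5.320379] = 2.976666
  V(1,+0) = exp(-r*dt) * [p_u*0.000000 + p_m*0.580000 + p_d*3.080687] = 0.865336
  V(1,+1) = exp(-r*dt) * [p_u*0.000000 + p_m*0.000000 + p_d*0.580000] = 0.090428
  V(0,+0) = exp(-r*dt) * [p_u*0.090428 + p_m*0.865336 + p_d*2.976666] = 1.054452


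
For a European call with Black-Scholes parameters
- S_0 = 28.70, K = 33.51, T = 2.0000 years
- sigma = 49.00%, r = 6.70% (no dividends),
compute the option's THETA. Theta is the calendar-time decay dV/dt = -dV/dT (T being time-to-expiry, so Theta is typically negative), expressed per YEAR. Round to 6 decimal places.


d1 = 0.3162545484; d2 = -0.3767100972
phi(d1) = 0.3794824217; exp(-qT) = 1.0000000000; exp(-rT) = 0.8745900646
Theta = -S*exp(-qT)*phi(d1)*sigma/(2*sqrt(T)) - r*K*exp(-rT)*N(d2) + q*S*exp(-qT)*N(d1)
N(d1) = 0.6240953465; N(d2) = 0.3531945291; sqrt(T) = 1.4142135624
Term 1 = -28.7000 * 1.0000000000 * 0.3794824217 * 0.4900 / (2 * 1.4142135624) = -1.8867946957
Term 2 = -0.0670 * 33.5100 * 0.8745900646 * 0.3531945291 = -0.6935339695
Term 3 = 0 (no dividend yield, q = 0)
Theta = -1.8867946957 + (-0.6935339695) + (0.0000000000) = -2.580329

Answer: Theta = -2.580329


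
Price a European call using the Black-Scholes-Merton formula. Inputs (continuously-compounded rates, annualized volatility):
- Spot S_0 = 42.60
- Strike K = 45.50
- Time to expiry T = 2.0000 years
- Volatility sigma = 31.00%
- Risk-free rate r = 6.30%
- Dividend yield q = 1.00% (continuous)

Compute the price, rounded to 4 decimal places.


Answer: Price = 7.9533

Derivation:
d1 = (ln(S/K) + (r - q + 0.5*sigma^2) * T) / (sigma * sqrt(T)) = 0.31076642
d2 = d1 - sigma * sqrt(T) = -0.12763978
exp(-rT) = 0.88161485; exp(-qT) = 0.98019867
C = S_0 * exp(-qT) * N(d1) - K * exp(-rT) * N(d2)
N(d1) = 0.62201090; N(d2) = 0.44921702
C = 42.6000 * 0.98019867 * 0.62201090 - 45.5000 * 0.88161485 * 0.44921702 = 7.9533


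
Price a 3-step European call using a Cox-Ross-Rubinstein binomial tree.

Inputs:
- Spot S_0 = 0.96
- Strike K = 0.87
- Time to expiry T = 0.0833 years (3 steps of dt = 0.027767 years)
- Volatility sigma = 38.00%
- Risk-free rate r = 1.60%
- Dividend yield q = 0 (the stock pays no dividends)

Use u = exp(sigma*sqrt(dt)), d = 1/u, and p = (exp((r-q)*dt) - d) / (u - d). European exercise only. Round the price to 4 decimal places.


dt = T/N = 0.027767
u = exp(sigma*sqrt(dt)) = 1.065368; d = 1/u = 0.938642
p = (exp((r-q)*dt) - d) / (u - d) = 0.487682
Discount per step: exp(-r*dt) = 0.999556
Stock lattice S(k, i) with i counting down-moves:
  k=0: S(0,0) = 0.9600
  k=1: S(1,0) = 1.0228; S(1,1) = 0.9011
  k=2: S(2,0) = 1.0896; S(2,1) = 0.9600; S(2,2) = 0.8458
  k=3: S(3,0) = 1.1608; S(3,1) = 1.0228; S(3,2) = 0.9011; S(3,3) = 0.7939
Terminal payoffs V(N, i) = max(S_T - K, 0):
  V(3,0) = 0.290835; V(3,1) = 0.152754; V(3,2) = 0.031097; V(3,3) = 0.000000
Backward induction: V(k, i) = exp(-r*dt) * [p * V(k+1, i) + (1-p) * V(k+1, i+1)].
  V(2,0) = exp(-r*dt) * [p*0.290835 + (1-p)*0.152754] = 0.219996
  V(2,1) = exp(-r*dt) * [p*0.152754 + (1-p)*0.031097] = 0.090386
  V(2,2) = exp(-r*dt) * [p*0.031097 + (1-p)*0.000000] = 0.015159
  V(1,0) = exp(-r*dt) * [p*0.219996 + (1-p)*0.090386] = 0.153526
  V(1,1) = exp(-r*dt) * [p*0.090386 + (1-p)*0.015159] = 0.051823
  V(0,0) = exp(-r*dt) * [p*0.153526 + (1-p)*0.051823] = 0.101377

Answer: Price = V(0,0) = 0.1014


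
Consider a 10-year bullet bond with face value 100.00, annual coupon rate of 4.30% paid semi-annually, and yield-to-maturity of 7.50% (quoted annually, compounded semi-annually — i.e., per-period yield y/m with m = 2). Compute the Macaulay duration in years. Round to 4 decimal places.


Answer: Macaulay duration = 7.9421 years

Derivation:
Coupon per period c = face * coupon_rate / m = 2.150000
Periods per year m = 2; per-period yield y/m = 0.037500
Number of cashflows N = 20
Cashflows (t years, CF_t, discount factor 1/(1+y/m)^(m*t), PV):
  t = 0.5000: CF_t = 2.150000, DF = 0.963855, PV = 2.072289
  t = 1.0000: CF_t = 2.150000, DF = 0.929017, PV = 1.997387
  t = 1.5000: CF_t = 2.150000, DF = 0.895438, PV = 1.925192
  t = 2.0000: CF_t = 2.150000, DF = 0.863073, PV = 1.855607
  t = 2.5000: CF_t = 2.150000, DF = 0.831878, PV = 1.788537
  t = 3.0000: CF_t = 2.150000, DF = 0.801810, PV = 1.723891
  t = 3.5000: CF_t = 2.150000, DF = 0.772829, PV = 1.661582
  t = 4.0000: CF_t = 2.150000, DF = 0.744895, PV = 1.601525
  t = 4.5000: CF_t = 2.150000, DF = 0.717971, PV = 1.543638
  t = 5.0000: CF_t = 2.150000, DF = 0.692020, PV = 1.487844
  t = 5.5000: CF_t = 2.150000, DF = 0.667008, PV = 1.434067
  t = 6.0000: CF_t = 2.150000, DF = 0.642899, PV = 1.382233
  t = 6.5000: CF_t = 2.150000, DF = 0.619662, PV = 1.332273
  t = 7.0000: CF_t = 2.150000, DF = 0.597264, PV = 1.284118
  t = 7.5000: CF_t = 2.150000, DF = 0.575676, PV = 1.237704
  t = 8.0000: CF_t = 2.150000, DF = 0.554869, PV = 1.192968
  t = 8.5000: CF_t = 2.150000, DF = 0.534813, PV = 1.149849
  t = 9.0000: CF_t = 2.150000, DF = 0.515483, PV = 1.108288
  t = 9.5000: CF_t = 2.150000, DF = 0.496851, PV = 1.068229
  t = 10.0000: CF_t = 102.150000, DF = 0.478892, PV = 48.918853
Price P = sum_t PV_t = 77.766073
Macaulay numerator sum_t t * PV_t:
  t * PV_t at t = 0.5000: 1.036145
  t * PV_t at t = 1.0000: 1.997387
  t * PV_t at t = 1.5000: 2.887789
  t * PV_t at t = 2.0000: 3.711214
  t * PV_t at t = 2.5000: 4.471343
  t * PV_t at t = 3.0000: 5.171673
  t * PV_t at t = 3.5000: 5.815536
  t * PV_t at t = 4.0000: 6.406098
  t * PV_t at t = 4.5000: 6.946372
  t * PV_t at t = 5.0000: 7.439220
  t * PV_t at t = 5.5000: 7.887366
  t * PV_t at t = 6.0000: 8.293397
  t * PV_t at t = 6.5000: 8.659772
  t * PV_t at t = 7.0000: 8.988827
  t * PV_t at t = 7.5000: 9.282782
  t * PV_t at t = 8.0000: 9.543744
  t * PV_t at t = 8.5000: 9.773713
  t * PV_t at t = 9.0000: 9.974590
  t * PV_t at t = 9.5000: 10.148178
  t * PV_t at t = 10.0000: 489.188527
Macaulay duration D = (sum_t t * PV_t) / P = 617.623673 / 77.766073 = 7.942071


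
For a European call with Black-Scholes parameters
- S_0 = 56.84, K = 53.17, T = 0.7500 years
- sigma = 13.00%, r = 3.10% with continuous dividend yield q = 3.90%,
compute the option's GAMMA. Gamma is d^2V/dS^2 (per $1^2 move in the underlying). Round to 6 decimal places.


d1 = 0.5958563502; d2 = 0.4832730477
phi(d1) = 0.3340512254; exp(-qT) = 0.9711736407; exp(-rT) = 0.9770181987
Gamma = exp(-qT) * phi(d1) / (S * sigma * sqrt(T)) = 0.9711736407 * 0.3340512254 / (56.8400 * 0.1300 * 0.8660254038) = 0.050697

Answer: Gamma = 0.050697


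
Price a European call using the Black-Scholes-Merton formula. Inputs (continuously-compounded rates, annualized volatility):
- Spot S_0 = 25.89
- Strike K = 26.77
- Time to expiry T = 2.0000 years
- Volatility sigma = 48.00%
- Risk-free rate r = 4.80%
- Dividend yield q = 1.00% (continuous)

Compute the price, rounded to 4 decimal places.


Answer: Price = 7.1436

Derivation:
d1 = (ln(S/K) + (r - q + 0.5*sigma^2) * T) / (sigma * sqrt(T)) = 0.40213006
d2 = d1 - sigma * sqrt(T) = -0.27669245
exp(-rT) = 0.90846402; exp(-qT) = 0.98019867
C = S_0 * exp(-qT) * N(d1) - K * exp(-rT) * N(d2)
N(d1) = 0.65620584; N(d2) = 0.39100813
C = 25.8900 * 0.98019867 * 0.65620584 - 26.7700 * 0.90846402 * 0.39100813 = 7.1436


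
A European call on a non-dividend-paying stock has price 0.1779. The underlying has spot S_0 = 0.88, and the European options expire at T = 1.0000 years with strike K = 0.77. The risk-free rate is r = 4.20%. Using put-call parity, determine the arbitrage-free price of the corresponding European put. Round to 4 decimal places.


Answer: Put price = 0.0362

Derivation:
Put-call parity: C - P = S_0 * exp(-qT) - K * exp(-rT).
S_0 * exp(-qT) = 0.8800 * 1.00000000 = 0.88000000
K * exp(-rT) = 0.7700 * 0.95886978 = 0.73832973
P = C - S*exp(-qT) + K*exp(-rT)
P = 0.1779 - 0.88000000 + 0.73832973 = 0.0362


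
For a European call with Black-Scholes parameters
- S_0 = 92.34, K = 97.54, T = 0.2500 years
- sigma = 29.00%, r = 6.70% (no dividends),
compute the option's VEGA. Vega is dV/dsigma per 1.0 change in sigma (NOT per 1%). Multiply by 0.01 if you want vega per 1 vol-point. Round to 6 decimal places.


Answer: Vega = 18.090330

Derivation:
d1 = -0.1898112635; d2 = -0.3348112635
phi(d1) = 0.3918200146; exp(-qT) = 1.0000000000; exp(-rT) = 0.9833895013
Vega = S * exp(-qT) * phi(d1) * sqrt(T) = 92.3400 * 1.0000000000 * 0.3918200146 * 0.5000000000 = 18.090330


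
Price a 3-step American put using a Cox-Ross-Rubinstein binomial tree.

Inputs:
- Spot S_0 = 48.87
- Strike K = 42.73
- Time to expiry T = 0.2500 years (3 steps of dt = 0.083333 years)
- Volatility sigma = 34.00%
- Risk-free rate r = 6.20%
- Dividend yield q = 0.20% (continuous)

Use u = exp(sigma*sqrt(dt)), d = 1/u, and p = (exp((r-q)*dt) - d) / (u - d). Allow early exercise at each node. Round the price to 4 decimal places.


Answer: Price = V(0,0) = 0.7739

Derivation:
dt = T/N = 0.083333
u = exp(sigma*sqrt(dt)) = 1.103128; d = 1/u = 0.906513
p = (exp((r-q)*dt) - d) / (u - d) = 0.500976
Discount per step: exp(-r*dt) = 0.994847
Stock lattice S(k, i) with i counting down-moves:
  k=0: S(0,0) = 48.8700
  k=1: S(1,0) = 53.9099; S(1,1) = 44.3013
  k=2: S(2,0) = 59.4695; S(2,1) = 48.8700; S(2,2) = 40.1597
  k=3: S(3,0) = 65.6024; S(3,1) = 53.9099; S(3,2) = 44.3013; S(3,3) = 36.4053
Terminal payoffs V(N, i) = max(K - S_T, 0):
  V(3,0) = 0.000000; V(3,1) = 0.000000; V(3,2) = 0.000000; V(3,3) = 6.324674
Backward induction: V(k, i) = exp(-r*dt) * [p * V(k+1, i) + (1-p) * V(k+1, i+1)]; then take max(V_cont, immediate exercise) for American.
  V(2,0) = exp(-r*dt) * [p*0.000000 + (1-p)*0.000000] = 0.000000; exercise = 0.000000; V(2,0) = max -> 0.000000
  V(2,1) = exp(-r*dt) * [p*0.000000 + (1-p)*0.000000] = 0.000000; exercise = 0.000000; V(2,1) = max -> 0.000000
  V(2,2) = exp(-r*dt) * [p*0.000000 + (1-p)*6.324674] = 3.139897; exercise = 2.570275; V(2,2) = max -> 3.139897
  V(1,0) = exp(-r*dt) * [p*0.000000 + (1-p)*0.000000] = 0.000000; exercise = 0.000000; V(1,0) = max -> 0.000000
  V(1,1) = exp(-r*dt) * [p*0.000000 + (1-p)*3.139897] = 1.558808; exercise = 0.000000; V(1,1) = max -> 1.558808
  V(0,0) = exp(-r*dt) * [p*0.000000 + (1-p)*1.558808] = 0.773873; exercise = 0.000000; V(0,0) = max -> 0.773873


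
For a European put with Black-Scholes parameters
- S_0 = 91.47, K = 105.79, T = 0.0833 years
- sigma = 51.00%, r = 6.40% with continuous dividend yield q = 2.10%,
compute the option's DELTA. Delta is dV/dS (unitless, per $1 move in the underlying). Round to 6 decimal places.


d1 = -0.8901796753; d2 = -1.0373745462
phi(d1) = 0.2684344684; exp(-qT) = 0.9982522291; exp(-rT) = 0.9946829856
N(-d1) = 0.8133152919
Delta = -exp(-qT) * N(-d1) = -0.9982522291 * 0.8133152919 = -0.811894

Answer: Delta = -0.811894


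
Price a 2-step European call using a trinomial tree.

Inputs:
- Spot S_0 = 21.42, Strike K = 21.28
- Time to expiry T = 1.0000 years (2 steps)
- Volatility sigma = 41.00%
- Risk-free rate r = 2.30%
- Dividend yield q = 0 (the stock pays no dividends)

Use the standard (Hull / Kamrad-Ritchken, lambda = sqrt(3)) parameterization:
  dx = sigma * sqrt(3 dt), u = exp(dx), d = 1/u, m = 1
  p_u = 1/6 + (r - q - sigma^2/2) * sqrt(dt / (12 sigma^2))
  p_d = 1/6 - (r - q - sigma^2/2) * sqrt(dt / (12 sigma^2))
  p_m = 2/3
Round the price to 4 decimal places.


dt = T/N = 0.500000; dx = sigma*sqrt(3*dt) = 0.502145
u = exp(dx) = 1.652262; d = 1/u = 0.605231
p_u = 0.136272, p_m = 0.666667, p_d = 0.197061
Discount per step: exp(-r*dt) = 0.988566
Stock lattice S(k, j) with j the centered position index:
  k=0: S(0,+0) = 21.4200
  k=1: S(1,-1) = 12.9640; S(1,+0) = 21.4200; S(1,+1) = 35.3915
  k=2: S(2,-2) = 7.8462; S(2,-1) = 12.9640; S(2,+0) = 21.4200; S(2,+1) = 35.3915; S(2,+2) = 58.4760
Terminal payoffs V(N, j) = max(S_T - K, 0):
  V(2,-2) = 0.000000; V(2,-1) = 0.000000; V(2,+0) = 0.140000; V(2,+1) = 14.111457; V(2,+2) = 37.195968
Backward induction: V(k, j) = exp(-r*dt) * [p_u * V(k+1, j+1) + p_m * V(k+1, j) + p_d * V(k+1, j-1)]
  V(1,-1) = exp(-r*dt) * [p_u*0.140000 + p_m*0.000000 + p_d*0.000000] = 0.018860
  V(1,+0) = exp(-r*dt) * [p_u*14.111457 + p_m*0.140000 + p_d*0.000000] = 1.993276
  V(1,+1) = exp(-r*dt) * [p_u*37.195968 + p_m*14.111457 + p_d*0.140000] = 14.338158
  V(0,+0) = exp(-r*dt) * [p_u*14.338158 + p_m*1.993276 + p_d*0.018860] = 3.248880

Answer: Price = V(0,0) = 3.2489


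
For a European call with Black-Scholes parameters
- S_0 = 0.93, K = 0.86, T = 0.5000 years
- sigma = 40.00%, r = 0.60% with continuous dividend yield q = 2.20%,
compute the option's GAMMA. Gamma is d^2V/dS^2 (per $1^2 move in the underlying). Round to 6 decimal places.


d1 = 0.3898003803; d2 = 0.1069576679
phi(d1) = 0.3697564618; exp(-qT) = 0.9890602788; exp(-rT) = 0.9970044955
Gamma = exp(-qT) * phi(d1) / (S * sigma * sqrt(T)) = 0.9890602788 * 0.3697564618 / (0.9300 * 0.4000 * 0.7071067812) = 1.390307

Answer: Gamma = 1.390307


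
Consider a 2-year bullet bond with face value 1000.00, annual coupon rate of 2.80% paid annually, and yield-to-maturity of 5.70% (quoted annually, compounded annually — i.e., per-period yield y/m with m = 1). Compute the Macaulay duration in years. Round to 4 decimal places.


Answer: Macaulay duration = 1.9720 years

Derivation:
Coupon per period c = face * coupon_rate / m = 28.000000
Periods per year m = 1; per-period yield y/m = 0.057000
Number of cashflows N = 2
Cashflows (t years, CF_t, discount factor 1/(1+y/m)^(m*t), PV):
  t = 1.0000: CF_t = 28.000000, DF = 0.946074, PV = 26.490066
  t = 2.0000: CF_t = 1028.000000, DF = 0.895056, PV = 920.117181
Price P = sum_t PV_t = 946.607247
Macaulay numerator sum_t t * PV_t:
  t * PV_t at t = 1.0000: 26.490066
  t * PV_t at t = 2.0000: 1840.234361
Macaulay duration D = (sum_t t * PV_t) / P = 1866.724428 / 946.607247 = 1.972016


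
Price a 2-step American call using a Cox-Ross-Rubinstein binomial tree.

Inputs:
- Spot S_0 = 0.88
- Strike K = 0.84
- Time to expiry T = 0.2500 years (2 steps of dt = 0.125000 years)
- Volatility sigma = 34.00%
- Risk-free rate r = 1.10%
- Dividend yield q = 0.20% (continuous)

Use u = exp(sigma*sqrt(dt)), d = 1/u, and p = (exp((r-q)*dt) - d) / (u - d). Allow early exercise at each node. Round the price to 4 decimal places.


Answer: Price = V(0,0) = 0.0826

Derivation:
dt = T/N = 0.125000
u = exp(sigma*sqrt(dt)) = 1.127732; d = 1/u = 0.886736
p = (exp((r-q)*dt) - d) / (u - d) = 0.474655
Discount per step: exp(-r*dt) = 0.998626
Stock lattice S(k, i) with i counting down-moves:
  k=0: S(0,0) = 0.8800
  k=1: S(1,0) = 0.9924; S(1,1) = 0.7803
  k=2: S(2,0) = 1.1192; S(2,1) = 0.8800; S(2,2) = 0.6919
Terminal payoffs V(N, i) = max(S_T - K, 0):
  V(2,0) = 0.279165; V(2,1) = 0.040000; V(2,2) = 0.000000
Backward induction: V(k, i) = exp(-r*dt) * [p * V(k+1, i) + (1-p) * V(k+1, i+1)]; then take max(V_cont, immediate exercise) for American.
  V(1,0) = exp(-r*dt) * [p*0.279165 + (1-p)*0.040000] = 0.153310; exercise = 0.152404; V(1,0) = max -> 0.153310
  V(1,1) = exp(-r*dt) * [p*0.040000 + (1-p)*0.000000] = 0.018960; exercise = 0.000000; V(1,1) = max -> 0.018960
  V(0,0) = exp(-r*dt) * [p*0.153310 + (1-p)*0.018960] = 0.082616; exercise = 0.040000; V(0,0) = max -> 0.082616


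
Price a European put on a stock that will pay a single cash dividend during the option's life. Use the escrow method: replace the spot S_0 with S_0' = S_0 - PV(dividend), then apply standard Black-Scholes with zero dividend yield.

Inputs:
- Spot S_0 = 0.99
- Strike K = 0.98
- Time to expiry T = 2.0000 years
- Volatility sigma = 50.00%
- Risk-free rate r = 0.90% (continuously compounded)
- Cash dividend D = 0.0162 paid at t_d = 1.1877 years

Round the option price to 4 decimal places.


Answer: Price = 0.2619

Derivation:
PV(D) = D * exp(-r * t_d) = 0.0162 * 0.98936763 = 0.01602776
S_0' = S_0 - PV(D) = 0.9900 - 0.01602776 = 0.97397224
d1 = (ln(S_0'/K) + (r + sigma^2/2)*T) / (sigma*sqrt(T)) = 0.37028387
d2 = d1 - sigma*sqrt(T) = -0.33682291
exp(-rT) = 0.98216103
N(-d1) = 0.35558550; N(-d2) = 0.63187480
P = K * exp(-rT) * N(-d2) - S_0' * N(-d1) = 0.9800 * 0.98216103 * 0.63187480 - 0.97397224 * 0.35558550 = 0.2619


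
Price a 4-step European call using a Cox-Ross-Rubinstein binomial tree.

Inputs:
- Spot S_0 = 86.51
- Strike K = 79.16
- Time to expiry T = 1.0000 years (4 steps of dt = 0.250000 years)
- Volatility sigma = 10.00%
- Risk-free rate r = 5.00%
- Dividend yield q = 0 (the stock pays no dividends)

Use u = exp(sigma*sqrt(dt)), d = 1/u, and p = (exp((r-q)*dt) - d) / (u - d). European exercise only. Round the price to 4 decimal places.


Answer: Price = V(0,0) = 11.5072

Derivation:
dt = T/N = 0.250000
u = exp(sigma*sqrt(dt)) = 1.051271; d = 1/u = 0.951229
p = (exp((r-q)*dt) - d) / (u - d) = 0.613235
Discount per step: exp(-r*dt) = 0.987578
Stock lattice S(k, i) with i counting down-moves:
  k=0: S(0,0) = 86.5100
  k=1: S(1,0) = 90.9455; S(1,1) = 82.2909
  k=2: S(2,0) = 95.6083; S(2,1) = 86.5100; S(2,2) = 78.2775
  k=3: S(3,0) = 100.5103; S(3,1) = 90.9455; S(3,2) = 82.2909; S(3,3) = 74.4598
  k=4: S(4,0) = 105.6636; S(4,1) = 95.6083; S(4,2) = 86.5100; S(4,3) = 78.2775; S(4,4) = 70.8284
Terminal payoffs V(N, i) = max(S_T - K, 0):
  V(4,0) = 26.503553; V(4,1) = 16.448336; V(4,2) = 7.350000; V(4,3) = 0.000000; V(4,4) = 0.000000
Backward induction: V(k, i) = exp(-r*dt) * [p * V(k+1, i) + (1-p) * V(k+1, i+1)].
  V(3,0) = exp(-r*dt) * [p*26.503553 + (1-p)*16.448336] = 22.333622
  V(3,1) = exp(-r*dt) * [p*16.448336 + (1-p)*7.350000] = 12.768804
  V(3,2) = exp(-r*dt) * [p*7.350000 + (1-p)*0.000000] = 4.451285
  V(3,3) = exp(-r*dt) * [p*0.000000 + (1-p)*0.000000] = 0.000000
  V(2,0) = exp(-r*dt) * [p*22.333622 + (1-p)*12.768804] = 18.402803
  V(2,1) = exp(-r*dt) * [p*12.768804 + (1-p)*4.451285] = 9.433221
  V(2,2) = exp(-r*dt) * [p*4.451285 + (1-p)*0.000000] = 2.695774
  V(1,0) = exp(-r*dt) * [p*18.402803 + (1-p)*9.433221] = 14.748171
  V(1,1) = exp(-r*dt) * [p*9.433221 + (1-p)*2.695774] = 6.742599
  V(0,0) = exp(-r*dt) * [p*14.748171 + (1-p)*6.742599] = 11.507152


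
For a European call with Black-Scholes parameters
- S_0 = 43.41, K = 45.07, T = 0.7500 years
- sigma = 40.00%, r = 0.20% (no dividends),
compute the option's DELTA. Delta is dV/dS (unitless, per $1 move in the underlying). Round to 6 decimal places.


Answer: Delta = 0.527586

Derivation:
d1 = 0.0692040687; d2 = -0.2772060928
phi(d1) = 0.3979881155; exp(-qT) = 1.0000000000; exp(-rT) = 0.9985011244
N(d1) = 0.5275864077
Delta = exp(-qT) * N(d1) = 1.0000000000 * 0.5275864077 = 0.527586


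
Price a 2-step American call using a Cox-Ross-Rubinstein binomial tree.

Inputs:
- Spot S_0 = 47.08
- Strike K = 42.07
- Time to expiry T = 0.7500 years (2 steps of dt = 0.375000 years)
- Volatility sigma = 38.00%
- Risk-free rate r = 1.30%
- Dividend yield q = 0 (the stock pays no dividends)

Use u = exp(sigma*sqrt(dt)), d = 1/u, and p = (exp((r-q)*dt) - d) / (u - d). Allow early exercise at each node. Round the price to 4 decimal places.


dt = T/N = 0.375000
u = exp(sigma*sqrt(dt)) = 1.262005; d = 1/u = 0.792390
p = (exp((r-q)*dt) - d) / (u - d) = 0.452492
Discount per step: exp(-r*dt) = 0.995137
Stock lattice S(k, i) with i counting down-moves:
  k=0: S(0,0) = 47.0800
  k=1: S(1,0) = 59.4152; S(1,1) = 37.3057
  k=2: S(2,0) = 74.9822; S(2,1) = 47.0800; S(2,2) = 29.5607
Terminal payoffs V(N, i) = max(S_T - K, 0):
  V(2,0) = 32.912244; V(2,1) = 5.010000; V(2,2) = 0.000000
Backward induction: V(k, i) = exp(-r*dt) * [p * V(k+1, i) + (1-p) * V(k+1, i+1)]; then take max(V_cont, immediate exercise) for American.
  V(1,0) = exp(-r*dt) * [p*32.912244 + (1-p)*5.010000] = 17.549776; exercise = 17.345183; V(1,0) = max -> 17.549776
  V(1,1) = exp(-r*dt) * [p*5.010000 + (1-p)*0.000000] = 2.255960; exercise = 0.000000; V(1,1) = max -> 2.255960
  V(0,0) = exp(-r*dt) * [p*17.549776 + (1-p)*2.255960] = 9.131662; exercise = 5.010000; V(0,0) = max -> 9.131662

Answer: Price = V(0,0) = 9.1317


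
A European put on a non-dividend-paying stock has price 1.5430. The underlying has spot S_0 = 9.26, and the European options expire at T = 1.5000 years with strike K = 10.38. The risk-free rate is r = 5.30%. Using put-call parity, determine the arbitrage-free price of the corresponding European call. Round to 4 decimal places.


Answer: Call price = 1.2163

Derivation:
Put-call parity: C - P = S_0 * exp(-qT) - K * exp(-rT).
S_0 * exp(-qT) = 9.2600 * 1.00000000 = 9.26000000
K * exp(-rT) = 10.3800 * 0.92357802 = 9.58673985
C = P + S*exp(-qT) - K*exp(-rT)
C = 1.5430 + 9.26000000 - 9.58673985 = 1.2163


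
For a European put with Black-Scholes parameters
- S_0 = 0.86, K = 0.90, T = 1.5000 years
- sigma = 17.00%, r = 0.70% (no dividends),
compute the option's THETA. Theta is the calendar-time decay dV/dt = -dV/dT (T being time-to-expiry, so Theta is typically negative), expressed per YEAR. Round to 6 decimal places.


Answer: Theta = -0.019977

Derivation:
d1 = -0.0638182088; d2 = -0.2720248370
phi(d1) = 0.3981307082; exp(-qT) = 1.0000000000; exp(-rT) = 0.9895549326
Theta = -S*exp(-qT)*phi(d1)*sigma/(2*sqrt(T)) + r*K*exp(-rT)*N(-d2) - q*S*exp(-qT)*N(-d1)
N(-d1) = 0.5254425104; N(-d2) = 0.6071985390; sqrt(T) = 1.2247448714
Term 1 = -0.8600 * 1.0000000000 * 0.3981307082 * 0.1700 / (2 * 1.2247448714) = -0.0237627897
Term 2 = 0.0070 * 0.9000 * 0.9895549326 * 0.6071985390 = 0.0037853947
Term 3 = 0 (no dividend yield, q = 0)
Theta = -0.0237627897 + (0.0037853947) + (0.0000000000) = -0.019977


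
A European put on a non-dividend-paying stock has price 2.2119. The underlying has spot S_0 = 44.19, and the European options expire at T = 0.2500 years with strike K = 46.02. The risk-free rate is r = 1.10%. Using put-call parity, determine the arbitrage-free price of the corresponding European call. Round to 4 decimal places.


Put-call parity: C - P = S_0 * exp(-qT) - K * exp(-rT).
S_0 * exp(-qT) = 44.1900 * 1.00000000 = 44.19000000
K * exp(-rT) = 46.0200 * 0.99725378 = 45.89361885
C = P + S*exp(-qT) - K*exp(-rT)
C = 2.2119 + 44.19000000 - 45.89361885 = 0.5083

Answer: Call price = 0.5083


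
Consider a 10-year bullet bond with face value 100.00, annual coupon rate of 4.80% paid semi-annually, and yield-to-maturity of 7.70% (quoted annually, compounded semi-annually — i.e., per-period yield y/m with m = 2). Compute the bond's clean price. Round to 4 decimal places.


Answer: Price = 80.0297

Derivation:
Coupon per period c = face * coupon_rate / m = 2.400000
Periods per year m = 2; per-period yield y/m = 0.038500
Number of cashflows N = 20
Cashflows (t years, CF_t, discount factor 1/(1+y/m)^(m*t), PV):
  t = 0.5000: CF_t = 2.400000, DF = 0.962927, PV = 2.311026
  t = 1.0000: CF_t = 2.400000, DF = 0.927229, PV = 2.225350
  t = 1.5000: CF_t = 2.400000, DF = 0.892854, PV = 2.142850
  t = 2.0000: CF_t = 2.400000, DF = 0.859754, PV = 2.063409
  t = 2.5000: CF_t = 2.400000, DF = 0.827880, PV = 1.986912
  t = 3.0000: CF_t = 2.400000, DF = 0.797188, PV = 1.913252
  t = 3.5000: CF_t = 2.400000, DF = 0.767635, PV = 1.842323
  t = 4.0000: CF_t = 2.400000, DF = 0.739176, PV = 1.774023
  t = 4.5000: CF_t = 2.400000, DF = 0.711773, PV = 1.708255
  t = 5.0000: CF_t = 2.400000, DF = 0.685386, PV = 1.644925
  t = 5.5000: CF_t = 2.400000, DF = 0.659977, PV = 1.583944
  t = 6.0000: CF_t = 2.400000, DF = 0.635509, PV = 1.525223
  t = 6.5000: CF_t = 2.400000, DF = 0.611949, PV = 1.468678
  t = 7.0000: CF_t = 2.400000, DF = 0.589263, PV = 1.414231
  t = 7.5000: CF_t = 2.400000, DF = 0.567417, PV = 1.361801
  t = 8.0000: CF_t = 2.400000, DF = 0.546381, PV = 1.311316
  t = 8.5000: CF_t = 2.400000, DF = 0.526126, PV = 1.262702
  t = 9.0000: CF_t = 2.400000, DF = 0.506621, PV = 1.215890
  t = 9.5000: CF_t = 2.400000, DF = 0.487839, PV = 1.170814
  t = 10.0000: CF_t = 102.400000, DF = 0.469753, PV = 48.102754
Price P = sum_t PV_t = 80.029676


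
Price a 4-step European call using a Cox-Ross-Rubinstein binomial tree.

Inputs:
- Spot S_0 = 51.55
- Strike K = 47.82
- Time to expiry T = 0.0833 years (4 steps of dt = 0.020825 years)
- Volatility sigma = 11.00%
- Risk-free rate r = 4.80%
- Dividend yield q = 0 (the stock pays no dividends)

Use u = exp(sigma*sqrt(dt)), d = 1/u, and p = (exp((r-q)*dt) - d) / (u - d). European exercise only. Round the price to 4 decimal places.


dt = T/N = 0.020825
u = exp(sigma*sqrt(dt)) = 1.016001; d = 1/u = 0.984251
p = (exp((r-q)*dt) - d) / (u - d) = 0.527532
Discount per step: exp(-r*dt) = 0.999001
Stock lattice S(k, i) with i counting down-moves:
  k=0: S(0,0) = 51.5500
  k=1: S(1,0) = 52.3748; S(1,1) = 50.7382
  k=2: S(2,0) = 53.2129; S(2,1) = 51.5500; S(2,2) = 49.9391
  k=3: S(3,0) = 54.0643; S(3,1) = 52.3748; S(3,2) = 50.7382; S(3,3) = 49.1526
  k=4: S(4,0) = 54.9294; S(4,1) = 53.2129; S(4,2) = 51.5500; S(4,3) = 49.9391; S(4,4) = 48.3785
Terminal payoffs V(N, i) = max(S_T - K, 0):
  V(4,0) = 7.109362; V(4,1) = 5.392861; V(4,2) = 3.730000; V(4,3) = 2.119102; V(4,4) = 0.558543
Backward induction: V(k, i) = exp(-r*dt) * [p * V(k+1, i) + (1-p) * V(k+1, i+1)].
  V(3,0) = exp(-r*dt) * [p*7.109362 + (1-p)*5.392861] = 6.292077
  V(3,1) = exp(-r*dt) * [p*5.392861 + (1-p)*3.730000] = 4.602609
  V(3,2) = exp(-r*dt) * [p*3.730000 + (1-p)*2.119102] = 2.965935
  V(3,3) = exp(-r*dt) * [p*2.119102 + (1-p)*0.558543] = 1.380406
  V(2,0) = exp(-r*dt) * [p*6.292077 + (1-p)*4.602609] = 5.488368
  V(2,1) = exp(-r*dt) * [p*4.602609 + (1-p)*2.965935] = 3.825506
  V(2,2) = exp(-r*dt) * [p*2.965935 + (1-p)*1.380406] = 2.214608
  V(1,0) = exp(-r*dt) * [p*5.488368 + (1-p)*3.825506] = 4.698020
  V(1,1) = exp(-r*dt) * [p*3.825506 + (1-p)*2.214608] = 3.061346
  V(0,0) = exp(-r*dt) * [p*4.698020 + (1-p)*3.061346] = 3.920822

Answer: Price = V(0,0) = 3.9208


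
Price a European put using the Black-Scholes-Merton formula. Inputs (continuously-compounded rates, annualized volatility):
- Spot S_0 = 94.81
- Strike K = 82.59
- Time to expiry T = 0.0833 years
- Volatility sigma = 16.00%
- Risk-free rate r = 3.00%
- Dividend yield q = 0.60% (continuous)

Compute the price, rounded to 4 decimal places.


d1 = (ln(S/K) + (r - q + 0.5*sigma^2) * T) / (sigma * sqrt(T)) = 3.05447030
d2 = d1 - sigma * sqrt(T) = 3.00829152
exp(-rT) = 0.99750412; exp(-qT) = 0.99950032
P = K * exp(-rT) * N(-d2) - S_0 * exp(-qT) * N(-d1)
N(-d1) = 0.00112729; N(-d2) = 0.00131360
P = 82.5900 * 0.99750412 * 0.00131360 - 94.8100 * 0.99950032 * 0.00112729 = 0.0014

Answer: Price = 0.0014


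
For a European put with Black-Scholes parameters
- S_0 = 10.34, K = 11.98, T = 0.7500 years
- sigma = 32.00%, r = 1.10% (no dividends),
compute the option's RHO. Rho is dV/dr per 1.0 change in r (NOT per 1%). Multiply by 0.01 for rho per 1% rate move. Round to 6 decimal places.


Answer: Rho = -6.584662

Derivation:
d1 = -0.3628961228; d2 = -0.6400242520
phi(d1) = 0.3735194013; exp(-qT) = 1.0000000000; exp(-rT) = 0.9917839379
N(-d2) = 0.7389215837
Rho = -K*T*exp(-rT)*N(-d2) = -11.9800 * 0.7500 * 0.9917839379 * 0.7389215837 = -6.584662


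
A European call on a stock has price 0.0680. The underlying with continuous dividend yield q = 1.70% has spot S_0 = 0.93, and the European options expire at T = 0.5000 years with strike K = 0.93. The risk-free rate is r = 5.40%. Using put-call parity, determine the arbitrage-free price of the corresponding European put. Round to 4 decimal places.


Answer: Put price = 0.0511

Derivation:
Put-call parity: C - P = S_0 * exp(-qT) - K * exp(-rT).
S_0 * exp(-qT) = 0.9300 * 0.99153602 = 0.92212850
K * exp(-rT) = 0.9300 * 0.97336124 = 0.90522595
P = C - S*exp(-qT) + K*exp(-rT)
P = 0.0680 - 0.92212850 + 0.90522595 = 0.0511


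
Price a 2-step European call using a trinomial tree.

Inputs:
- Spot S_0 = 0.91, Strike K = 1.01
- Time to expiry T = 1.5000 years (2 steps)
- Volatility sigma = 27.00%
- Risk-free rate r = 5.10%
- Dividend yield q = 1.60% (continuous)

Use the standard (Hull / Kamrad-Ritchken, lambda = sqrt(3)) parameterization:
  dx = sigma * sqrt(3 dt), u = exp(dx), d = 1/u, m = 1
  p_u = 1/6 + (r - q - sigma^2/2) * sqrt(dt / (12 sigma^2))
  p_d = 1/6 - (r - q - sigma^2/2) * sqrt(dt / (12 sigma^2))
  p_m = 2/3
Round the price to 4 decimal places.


Answer: Price = V(0,0) = 0.0986

Derivation:
dt = T/N = 0.750000; dx = sigma*sqrt(3*dt) = 0.405000
u = exp(dx) = 1.499303; d = 1/u = 0.666977
p_u = 0.165324, p_m = 0.666667, p_d = 0.168009
Discount per step: exp(-r*dt) = 0.962472
Stock lattice S(k, j) with j the centered position index:
  k=0: S(0,+0) = 0.9100
  k=1: S(1,-1) = 0.6069; S(1,+0) = 0.9100; S(1,+1) = 1.3644
  k=2: S(2,-2) = 0.4048; S(2,-1) = 0.6069; S(2,+0) = 0.9100; S(2,+1) = 1.3644; S(2,+2) = 2.0456
Terminal payoffs V(N, j) = max(S_T - K, 0):
  V(2,-2) = 0.000000; V(2,-1) = 0.000000; V(2,+0) = 0.000000; V(2,+1) = 0.354365; V(2,+2) = 1.035596
Backward induction: V(k, j) = exp(-r*dt) * [p_u * V(k+1, j+1) + p_m * V(k+1, j) + p_d * V(k+1, j-1)]
  V(1,-1) = exp(-r*dt) * [p_u*0.000000 + p_m*0.000000 + p_d*0.000000] = 0.000000
  V(1,+0) = exp(-r*dt) * [p_u*0.354365 + p_m*0.000000 + p_d*0.000000] = 0.056387
  V(1,+1) = exp(-r*dt) * [p_u*1.035596 + p_m*0.354365 + p_d*0.000000] = 0.392162
  V(0,+0) = exp(-r*dt) * [p_u*0.392162 + p_m*0.056387 + p_d*0.000000] = 0.098581


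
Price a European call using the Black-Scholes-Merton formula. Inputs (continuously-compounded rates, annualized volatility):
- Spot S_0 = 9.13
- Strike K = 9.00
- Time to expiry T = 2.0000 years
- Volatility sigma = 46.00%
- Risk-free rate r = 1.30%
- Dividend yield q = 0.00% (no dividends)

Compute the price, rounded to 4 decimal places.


Answer: Price = 2.4671

Derivation:
d1 = (ln(S/K) + (r - q + 0.5*sigma^2) * T) / (sigma * sqrt(T)) = 0.38728103
d2 = d1 - sigma * sqrt(T) = -0.26325721
exp(-rT) = 0.97433509; exp(-qT) = 1.00000000
C = S_0 * exp(-qT) * N(d1) - K * exp(-rT) * N(d2)
N(d1) = 0.65072592; N(d2) = 0.39617617
C = 9.1300 * 1.00000000 * 0.65072592 - 9.0000 * 0.97433509 * 0.39617617 = 2.4671


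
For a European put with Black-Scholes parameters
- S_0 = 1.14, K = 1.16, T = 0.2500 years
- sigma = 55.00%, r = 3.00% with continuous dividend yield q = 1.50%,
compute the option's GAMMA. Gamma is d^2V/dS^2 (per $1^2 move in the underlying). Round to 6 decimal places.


d1 = 0.0878936629; d2 = -0.1871063371
phi(d1) = 0.3974042791; exp(-qT) = 0.9962570225; exp(-rT) = 0.9925280548
Gamma = exp(-qT) * phi(d1) / (S * sigma * sqrt(T)) = 0.9962570225 * 0.3974042791 / (1.1400 * 0.5500 * 0.5000000000) = 1.262893

Answer: Gamma = 1.262893
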